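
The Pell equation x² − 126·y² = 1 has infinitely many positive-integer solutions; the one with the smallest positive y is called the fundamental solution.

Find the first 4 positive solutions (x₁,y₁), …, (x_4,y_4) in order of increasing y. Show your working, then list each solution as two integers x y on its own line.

449 40
403201 35920
362074049 32256120
325142092801 28965959840

√126 = [11; 4,2,4,22, …], period ℓ=4 (even) → k=3
i=0: a=11 ⇒ p=11, q=1
…
i=2: a=2 ⇒ p=101, q=9
i=3: a=4 ⇒ p=449, q=40
→ (449, 40).  Check: 449²=201601, 126·40²=201600, difference 1.
k=2:  x_2 = 449·449+126·40·40 = 403201,  y_2 = 449·40+40·449 = 35920
k=3:  x_3 = 449·403201+126·40·35920 = 362074049,  y_3 = 449·35920+40·403201 = 32256120
k=4:  x_4 = 449·362074049+126·40·32256120 = 325142092801,  y_4 = 449·32256120+40·362074049 = 28965959840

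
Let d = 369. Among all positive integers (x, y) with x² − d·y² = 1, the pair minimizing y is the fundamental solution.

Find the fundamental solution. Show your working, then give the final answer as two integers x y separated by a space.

√369 = [19; 4,1,3,2,7,4,7,2,3,1,4,38, …], period ℓ=12 (even) → k=11
i=0: a=19 ⇒ p=19, q=1
…
i=6: a=4 ⇒ p=25414, q=1323
i=7: a=7 ⇒ p=184045, q=9581
…
i=9: a=3 ⇒ p=1364557, q=71036
i=10: a=1 ⇒ p=1758061, q=91521
i=11: a=4 ⇒ p=8396801, q=437120
fundamental: x₁=8396801, y₁=437120  (since 70506267033601 − 369·191073894400 = 1)

8396801 437120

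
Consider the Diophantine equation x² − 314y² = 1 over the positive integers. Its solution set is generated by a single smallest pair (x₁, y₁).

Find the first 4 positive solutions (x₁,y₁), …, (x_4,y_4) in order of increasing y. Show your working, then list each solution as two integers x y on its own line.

392499 22150
308110930001 17387705700
241866463828532499 13649314199066450
189864690372162243720001 10714684347621377411400

d=314: √d = [17; 1,2,1,1,2,1,34] (ℓ=7, odd), read p_13/q_13
step 0: (17, 1)  from 17·(1,0) + (0,1)
step 1: (18, 1)  from 1·(17,1) + (1,0)
…
step 3: (71, 4)  from 1·(53,3) + (18,1)
step 4: (124, 7)  from 1·(71,4) + (53,3)
…
step 6: (443, 25)  from 1·(319,18) + (124,7)
…
step 9: (47029, 2654)  from 2·(15824,893) + (15381,868)
step 10: (62853, 3547)  from 1·(47029,2654) + (15824,893)
…
step 12: (282617, 15949)  from 2·(109882,6201) + (62853,3547)
step 13: (392499, 22150)  from 1·(282617,15949) + (109882,6201)
(x₁, y₁) = (392499, 22150);  392499² − 314·22150² = 1 ✓
k=2:  x_2 = 392499·392499+314·22150·22150 = 308110930001,  y_2 = 392499·22150+22150·392499 = 17387705700
k=3:  x_3 = 392499·308110930001+314·22150·17387705700 = 241866463828532499,  y_3 = 392499·17387705700+22150·308110930001 = 13649314199066450
k=4:  x_4 = 392499·241866463828532499+314·22150·13649314199066450 = 189864690372162243720001,  y_4 = 392499·13649314199066450+22150·241866463828532499 = 10714684347621377411400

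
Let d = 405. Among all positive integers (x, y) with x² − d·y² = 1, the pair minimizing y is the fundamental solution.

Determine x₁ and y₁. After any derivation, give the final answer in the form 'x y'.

√405 = [20; 8,40, …], period ℓ=2 (even) → k=1
a_0=20:  p_0=20·1+0=20,  q_0=20·0+1=1
a_1=8:  p_1=8·20+1=161,  q_1=8·1+0=8
→ (161, 8).  Check: 161²=25921, 405·8²=25920, difference 1.

161 8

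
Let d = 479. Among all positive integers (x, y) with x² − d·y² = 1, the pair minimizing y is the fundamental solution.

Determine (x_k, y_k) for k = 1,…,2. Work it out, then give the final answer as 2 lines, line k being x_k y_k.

2989440 136591
17873503027199 816661198080

√479 → a₀=21, period (1,7,1,3,2,21,2,3,1,7,1,42); ℓ=12 even so k=11
i=0: a=21 ⇒ p=21, q=1
…
i=10: a=7 ⇒ p=2648849, q=121029
i=11: a=1 ⇒ p=2989440, q=136591
fundamental: x₁=2989440, y₁=136591  (since 8936751513600 − 479·18657101281 = 1)
(x_2, y_2) = (2989440·2989440 + 479·136591·136591, 2989440·136591 + 136591·2989440) = (17873503027199, 816661198080)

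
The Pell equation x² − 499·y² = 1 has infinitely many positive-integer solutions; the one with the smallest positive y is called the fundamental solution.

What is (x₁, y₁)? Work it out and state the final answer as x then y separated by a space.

4490 201

√499 = [22; 2,1,21,1,2,44, …], period ℓ=6 (even) → k=5
step 0: (22, 1)  from 22·(1,0) + (0,1)
…
step 2: (67, 3)  from 1·(45,2) + (22,1)
…
step 4: (1519, 68)  from 1·(1452,65) + (67,3)
step 5: (4490, 201)  from 2·(1519,68) + (1452,65)
fundamental: x₁=4490, y₁=201  (since 20160100 − 499·40401 = 1)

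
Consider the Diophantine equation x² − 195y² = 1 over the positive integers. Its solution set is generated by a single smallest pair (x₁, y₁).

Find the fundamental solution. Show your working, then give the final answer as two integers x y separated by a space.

14 1

√195 = [13; 1,26, …], period ℓ=2 (even) → k=1
k=0  a_k=13  p_k/q_k = 13/1
k=1  a_k=1  p_k/q_k = 14/1
→ (14, 1).  Check: 14²=196, 195·1²=195, difference 1.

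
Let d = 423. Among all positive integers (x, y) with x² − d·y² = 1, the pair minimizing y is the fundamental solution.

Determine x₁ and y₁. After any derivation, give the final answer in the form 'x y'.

4607 224

[20; 1,1,3,4,3,1,1,40] for √423; ℓ=8 ⇒ convergent index 7
i=0: a=20 ⇒ p=20, q=1
…
i=2: a=1 ⇒ p=41, q=2
…
i=6: a=1 ⇒ p=2612, q=127
i=7: a=1 ⇒ p=4607, q=224
fundamental: x₁=4607, y₁=224  (since 21224449 − 423·50176 = 1)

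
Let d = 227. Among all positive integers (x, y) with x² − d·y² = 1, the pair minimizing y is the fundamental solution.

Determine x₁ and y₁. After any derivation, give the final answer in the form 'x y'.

226 15

[15; 15,30] for √227; ℓ=2 ⇒ convergent index 1
k=0  a_k=15  p_k/q_k = 15/1
k=1  a_k=15  p_k/q_k = 226/15
(x₁, y₁) = (226, 15);  226² − 227·15² = 1 ✓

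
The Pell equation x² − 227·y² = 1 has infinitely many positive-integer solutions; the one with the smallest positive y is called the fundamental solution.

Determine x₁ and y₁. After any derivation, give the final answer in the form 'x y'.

[15; 15,30] for √227; ℓ=2 ⇒ convergent index 1
k=0  a_k=15  p_k/q_k = 15/1
k=1  a_k=15  p_k/q_k = 226/15
→ (226, 15).  Check: 226²=51076, 227·15²=51075, difference 1.

226 15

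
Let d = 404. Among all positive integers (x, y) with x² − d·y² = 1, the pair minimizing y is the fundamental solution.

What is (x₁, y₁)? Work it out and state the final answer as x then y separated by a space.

√404 = [20; 10,40, …], period ℓ=2 (even) → k=1
k=0  a_k=20  p_k/q_k = 20/1
k=1  a_k=10  p_k/q_k = 201/10
→ (201, 10).  Check: 201²=40401, 404·10²=40400, difference 1.

201 10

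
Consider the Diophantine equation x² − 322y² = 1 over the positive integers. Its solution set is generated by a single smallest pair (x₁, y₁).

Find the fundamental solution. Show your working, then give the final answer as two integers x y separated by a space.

323 18

√322 → a₀=17, period (1,16,1,34); ℓ=4 even so k=3
a_0=17:  p_0=17·1+0=17,  q_0=17·0+1=1
…
a_2=16:  p_2=16·18+17=305,  q_2=16·1+1=17
a_3=1:  p_3=1·305+18=323,  q_3=1·17+1=18
(x₁, y₁) = (323, 18);  323² − 322·18² = 1 ✓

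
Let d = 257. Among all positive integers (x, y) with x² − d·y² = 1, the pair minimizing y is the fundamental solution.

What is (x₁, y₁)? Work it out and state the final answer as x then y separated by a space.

d=257: √d = [16; 32] (ℓ=1, odd), read p_1/q_1
a_0=16:  p_0=16·1+0=16,  q_0=16·0+1=1
a_1=32:  p_1=32·16+1=513,  q_1=32·1+0=32
→ (513, 32).  Check: 513²=263169, 257·32²=263168, difference 1.

513 32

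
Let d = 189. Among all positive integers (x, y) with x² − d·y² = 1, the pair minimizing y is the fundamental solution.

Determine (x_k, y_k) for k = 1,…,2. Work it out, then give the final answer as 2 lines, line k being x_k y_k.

√189 → a₀=13, period (1,2,1,26); ℓ=4 even so k=3
step 0: (13, 1)  from 13·(1,0) + (0,1)
…
step 2: (41, 3)  from 2·(14,1) + (13,1)
step 3: (55, 4)  from 1·(41,3) + (14,1)
→ (55, 4).  Check: 55²=3025, 189·4²=3024, difference 1.
(55+4√189)^2 = 6049 + 440√189

55 4
6049 440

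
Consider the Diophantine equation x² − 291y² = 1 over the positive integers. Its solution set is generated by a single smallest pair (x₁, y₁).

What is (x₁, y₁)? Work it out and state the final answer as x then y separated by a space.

290 17

[17; 17,34] for √291; ℓ=2 ⇒ convergent index 1
a_0=17:  p_0=17·1+0=17,  q_0=17·0+1=1
a_1=17:  p_1=17·17+1=290,  q_1=17·1+0=17
(x₁, y₁) = (290, 17);  290² − 291·17² = 1 ✓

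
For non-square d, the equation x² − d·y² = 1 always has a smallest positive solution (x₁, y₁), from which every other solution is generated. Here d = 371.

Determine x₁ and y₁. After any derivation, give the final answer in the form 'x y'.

[19; 3,1,4,1,3,38] for √371; ℓ=6 ⇒ convergent index 5
k=0  a_k=19  p_k/q_k = 19/1
k=1  a_k=3  p_k/q_k = 58/3
…
k=4  a_k=1  p_k/q_k = 443/23
k=5  a_k=3  p_k/q_k = 1695/88
→ (1695, 88).  Check: 1695²=2873025, 371·88²=2873024, difference 1.

1695 88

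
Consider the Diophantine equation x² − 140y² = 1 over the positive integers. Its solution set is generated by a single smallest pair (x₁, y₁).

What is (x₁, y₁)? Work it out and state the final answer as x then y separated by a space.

71 6

√140 → a₀=11, period (1,4,1,22); ℓ=4 even so k=3
a_0=11:  p_0=11·1+0=11,  q_0=11·0+1=1
…
a_2=4:  p_2=4·12+11=59,  q_2=4·1+1=5
a_3=1:  p_3=1·59+12=71,  q_3=1·5+1=6
(x₁, y₁) = (71, 6);  71² − 140·6² = 1 ✓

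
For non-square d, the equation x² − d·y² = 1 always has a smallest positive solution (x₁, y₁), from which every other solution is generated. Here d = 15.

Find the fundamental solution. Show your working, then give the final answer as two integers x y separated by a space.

√15 = [3; 1,6, …], period ℓ=2 (even) → k=1
step 0: (3, 1)  from 3·(1,0) + (0,1)
step 1: (4, 1)  from 1·(3,1) + (1,0)
(x₁, y₁) = (4, 1);  4² − 15·1² = 1 ✓

4 1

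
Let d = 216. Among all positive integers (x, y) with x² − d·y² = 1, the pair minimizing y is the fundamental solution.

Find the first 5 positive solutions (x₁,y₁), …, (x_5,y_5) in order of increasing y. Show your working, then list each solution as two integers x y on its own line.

√216 = [14; 1,2,3,2,1,28, …], period ℓ=6 (even) → k=5
step 0: (14, 1)  from 14·(1,0) + (0,1)
…
step 2: (44, 3)  from 2·(15,1) + (14,1)
…
step 4: (338, 23)  from 2·(147,10) + (44,3)
step 5: (485, 33)  from 1·(338,23) + (147,10)
(x₁, y₁) = (485, 33);  485² − 216·33² = 1 ✓
(x_2, y_2) = (485·485 + 216·33·33, 485·33 + 33·485) = (470449, 32010)
(x_3, y_3) = (485·470449 + 216·33·32010, 485·32010 + 33·470449) = (456335045, 31049667)
(x_4, y_4) = (485·456335045 + 216·33·31049667, 485·31049667 + 33·456335045) = (442644523201, 30118144980)
(x_5, y_5) = (485·442644523201 + 216·33·30118144980, 485·30118144980 + 33·442644523201) = (429364731169925, 29214569580933)

485 33
470449 32010
456335045 31049667
442644523201 30118144980
429364731169925 29214569580933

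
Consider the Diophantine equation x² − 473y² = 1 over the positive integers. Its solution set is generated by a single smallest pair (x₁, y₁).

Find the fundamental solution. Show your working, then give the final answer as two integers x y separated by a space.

d=473: √d = [21; 1,2,1,42] (ℓ=4, even), read p_3/q_3
k=0  a_k=21  p_k/q_k = 21/1
k=1  a_k=1  p_k/q_k = 22/1
k=2  a_k=2  p_k/q_k = 65/3
k=3  a_k=1  p_k/q_k = 87/4
fundamental: x₁=87, y₁=4  (since 7569 − 473·16 = 1)

87 4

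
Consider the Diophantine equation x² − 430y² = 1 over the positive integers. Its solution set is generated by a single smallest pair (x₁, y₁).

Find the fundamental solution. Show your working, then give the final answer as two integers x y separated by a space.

√430 = [20; 1,2,1,3,1,…,2,1,40, …], period ℓ=14 (even) → k=13
k=0  a_k=20  p_k/q_k = 20/1
k=1  a_k=1  p_k/q_k = 21/1
k=2  a_k=2  p_k/q_k = 62/3
…
k=4  a_k=3  p_k/q_k = 311/15
k=5  a_k=1  p_k/q_k = 394/19
…
k=7  a_k=8  p_k/q_k = 21794/1051
k=8  a_k=6  p_k/q_k = 133439/6435
…
k=10  a_k=3  p_k/q_k = 599138/28893
k=11  a_k=1  p_k/q_k = 754371/36379
k=12  a_k=2  p_k/q_k = 2107880/101651
k=13  a_k=1  p_k/q_k = 2862251/138030
(x₁, y₁) = (2862251, 138030);  2862251² − 430·138030² = 1 ✓

2862251 138030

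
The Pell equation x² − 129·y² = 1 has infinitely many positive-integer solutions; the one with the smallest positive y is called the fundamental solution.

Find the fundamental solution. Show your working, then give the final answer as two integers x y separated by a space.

[11; 2,1,3,1,6,1,3,1,2,22] for √129; ℓ=10 ⇒ convergent index 9
k=0  a_k=11  p_k/q_k = 11/1
k=1  a_k=2  p_k/q_k = 23/2
…
k=4  a_k=1  p_k/q_k = 159/14
k=5  a_k=6  p_k/q_k = 1079/95
…
k=7  a_k=3  p_k/q_k = 4793/422
k=8  a_k=1  p_k/q_k = 6031/531
k=9  a_k=2  p_k/q_k = 16855/1484
fundamental: x₁=16855, y₁=1484  (since 284091025 − 129·2202256 = 1)

16855 1484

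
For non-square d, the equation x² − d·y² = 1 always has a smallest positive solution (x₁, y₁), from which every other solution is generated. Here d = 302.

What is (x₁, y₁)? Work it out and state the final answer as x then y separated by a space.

4276623 246092

d=302: √d = [17; 2,1,1,1,4,…,1,2,34] (ℓ=16, even), read p_15/q_15
i=0: a=17 ⇒ p=17, q=1
i=1: a=2 ⇒ p=35, q=2
i=2: a=1 ⇒ p=52, q=3
…
i=5: a=4 ⇒ p=643, q=37
…
i=9: a=1 ⇒ p=36581, q=2105
i=10: a=2 ⇒ p=107675, q=6196
i=11: a=4 ⇒ p=467281, q=26889
i=12: a=1 ⇒ p=574956, q=33085
…
i=14: a=1 ⇒ p=1617193, q=93059
i=15: a=2 ⇒ p=4276623, q=246092
→ (4276623, 246092).  Check: 4276623²=18289504284129, 302·246092²=18289504284128, difference 1.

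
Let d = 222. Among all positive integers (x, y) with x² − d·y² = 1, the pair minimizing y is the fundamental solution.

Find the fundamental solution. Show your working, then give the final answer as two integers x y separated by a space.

√222 = [14; 1,8,1,28, …], period ℓ=4 (even) → k=3
k=0  a_k=14  p_k/q_k = 14/1
k=1  a_k=1  p_k/q_k = 15/1
k=2  a_k=8  p_k/q_k = 134/9
k=3  a_k=1  p_k/q_k = 149/10
→ (149, 10).  Check: 149²=22201, 222·10²=22200, difference 1.

149 10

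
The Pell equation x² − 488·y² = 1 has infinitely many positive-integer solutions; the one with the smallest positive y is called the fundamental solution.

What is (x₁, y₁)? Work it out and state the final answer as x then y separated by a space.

[22; 11,44] for √488; ℓ=2 ⇒ convergent index 1
k=0  a_k=22  p_k/q_k = 22/1
k=1  a_k=11  p_k/q_k = 243/11
fundamental: x₁=243, y₁=11  (since 59049 − 488·121 = 1)

243 11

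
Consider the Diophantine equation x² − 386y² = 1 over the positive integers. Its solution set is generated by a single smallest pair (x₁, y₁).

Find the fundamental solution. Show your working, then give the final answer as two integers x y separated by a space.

[19; 1,1,1,4,1,18,1,4,1,1,1,38] for √386; ℓ=12 ⇒ convergent index 11
step 0: (19, 1)  from 19·(1,0) + (0,1)
…
step 4: (275, 14)  from 4·(59,3) + (39,2)
…
step 7: (6621, 337)  from 1·(6287,320) + (334,17)
step 8: (32771, 1668)  from 4·(6621,337) + (6287,320)
step 9: (39392, 2005)  from 1·(32771,1668) + (6621,337)
step 10: (72163, 3673)  from 1·(39392,2005) + (32771,1668)
step 11: (111555, 5678)  from 1·(72163,3673) + (39392,2005)
→ (111555, 5678).  Check: 111555²=12444518025, 386·5678²=12444518024, difference 1.

111555 5678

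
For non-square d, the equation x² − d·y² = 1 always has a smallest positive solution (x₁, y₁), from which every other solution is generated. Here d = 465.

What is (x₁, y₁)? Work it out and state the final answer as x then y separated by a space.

√465 = [21; 1,1,3,2,2,2,3,1,1,42, …], period ℓ=10 (even) → k=9
step 0: (21, 1)  from 21·(1,0) + (0,1)
…
step 3: (151, 7)  from 3·(43,2) + (22,1)
…
step 7: (6922, 321)  from 3·(2027,94) + (841,39)
step 8: (8949, 415)  from 1·(6922,321) + (2027,94)
step 9: (15871, 736)  from 1·(8949,415) + (6922,321)
→ (15871, 736).  Check: 15871²=251888641, 465·736²=251888640, difference 1.

15871 736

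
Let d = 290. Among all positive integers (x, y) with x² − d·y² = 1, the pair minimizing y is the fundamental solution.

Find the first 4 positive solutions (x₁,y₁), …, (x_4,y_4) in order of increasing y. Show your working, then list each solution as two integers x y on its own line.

√290 = [17; 34, …], period ℓ=1 (odd) → k=1
i=0: a=17 ⇒ p=17, q=1
i=1: a=34 ⇒ p=579, q=34
fundamental: x₁=579, y₁=34  (since 335241 − 290·1156 = 1)
(579+34√290)^2 = 670481 + 39372√290
(579+34√290)^3 = 776416419 + 45592742√290
(579+34√290)^4 = 899089542721 + 52796355864√290

579 34
670481 39372
776416419 45592742
899089542721 52796355864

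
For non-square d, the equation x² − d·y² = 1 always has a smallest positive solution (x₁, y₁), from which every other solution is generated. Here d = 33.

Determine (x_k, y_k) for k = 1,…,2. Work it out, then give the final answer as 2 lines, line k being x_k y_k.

[5; 1,2,1,10] for √33; ℓ=4 ⇒ convergent index 3
k=0  a_k=5  p_k/q_k = 5/1
…
k=2  a_k=2  p_k/q_k = 17/3
k=3  a_k=1  p_k/q_k = 23/4
→ (23, 4).  Check: 23²=529, 33·4²=528, difference 1.
(23+4√33)^2 = 1057 + 184√33

23 4
1057 184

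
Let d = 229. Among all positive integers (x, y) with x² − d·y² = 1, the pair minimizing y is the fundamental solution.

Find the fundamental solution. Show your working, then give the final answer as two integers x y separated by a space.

d=229: √d = [15; 7,1,1,7,30] (ℓ=5, odd), read p_9/q_9
a_0=15:  p_0=15·1+0=15,  q_0=15·0+1=1
…
a_4=7:  p_4=7·227+121=1710,  q_4=7·15+8=113
…
a_6=7:  p_6=7·51527+1710=362399,  q_6=7·3405+113=23948
a_7=1:  p_7=1·362399+51527=413926,  q_7=1·23948+3405=27353
a_8=1:  p_8=1·413926+362399=776325,  q_8=1·27353+23948=51301
a_9=7:  p_9=7·776325+413926=5848201,  q_9=7·51301+27353=386460
(x₁, y₁) = (5848201, 386460);  5848201² − 229·386460² = 1 ✓

5848201 386460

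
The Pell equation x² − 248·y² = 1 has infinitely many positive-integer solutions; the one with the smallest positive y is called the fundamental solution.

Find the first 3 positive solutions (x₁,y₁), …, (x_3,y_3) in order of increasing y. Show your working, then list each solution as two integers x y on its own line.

63 4
7937 504
999999 63500

[15; 1,2,1,30] for √248; ℓ=4 ⇒ convergent index 3
a_0=15:  p_0=15·1+0=15,  q_0=15·0+1=1
…
a_2=2:  p_2=2·16+15=47,  q_2=2·1+1=3
a_3=1:  p_3=1·47+16=63,  q_3=1·3+1=4
fundamental: x₁=63, y₁=4  (since 3969 − 248·16 = 1)
k=2:  x_2 = 63·63+248·4·4 = 7937,  y_2 = 63·4+4·63 = 504
k=3:  x_3 = 63·7937+248·4·504 = 999999,  y_3 = 63·504+4·7937 = 63500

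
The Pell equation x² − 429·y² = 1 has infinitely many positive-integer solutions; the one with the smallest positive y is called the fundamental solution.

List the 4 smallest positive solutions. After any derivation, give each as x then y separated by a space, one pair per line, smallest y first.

√429 → a₀=20, period (1,2,2,9,1,12,1,9,2,2,1,40); ℓ=12 even so k=11
i=0: a=20 ⇒ p=20, q=1
i=1: a=1 ⇒ p=21, q=1
i=2: a=2 ⇒ p=62, q=3
…
i=4: a=9 ⇒ p=1367, q=66
i=5: a=1 ⇒ p=1512, q=73
i=6: a=12 ⇒ p=19511, q=942
i=7: a=1 ⇒ p=21023, q=1015
i=8: a=9 ⇒ p=208718, q=10077
i=9: a=2 ⇒ p=438459, q=21169
i=10: a=2 ⇒ p=1085636, q=52415
i=11: a=1 ⇒ p=1524095, q=73584
→ (1524095, 73584).  Check: 1524095²=2322865569025, 429·73584²=2322865569024, difference 1.
(x_2, y_2) = (1524095·1524095 + 429·73584·73584, 1524095·73584 + 73584·1524095) = (4645731138049, 224298012960)
(x_3, y_3) = (1524095·4645731138049 + 429·73584·224298012960, 1524095·224298012960 + 73584·4645731138049) = (14161071197688057215, 683702960124468816)
(x_4, y_4) = (1524095·14161071197688057215 + 429·73584·683702960124468816, 1524095·683702960124468816 + 73584·14161071197688057215) = (43165635614076113391052801, 2084056526021580302230080)

1524095 73584
4645731138049 224298012960
14161071197688057215 683702960124468816
43165635614076113391052801 2084056526021580302230080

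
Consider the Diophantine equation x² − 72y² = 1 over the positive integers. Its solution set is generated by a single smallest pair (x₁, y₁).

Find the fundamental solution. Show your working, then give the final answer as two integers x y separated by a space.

17 2

√72 → a₀=8, period (2,16); ℓ=2 even so k=1
i=0: a=8 ⇒ p=8, q=1
i=1: a=2 ⇒ p=17, q=2
fundamental: x₁=17, y₁=2  (since 289 − 72·4 = 1)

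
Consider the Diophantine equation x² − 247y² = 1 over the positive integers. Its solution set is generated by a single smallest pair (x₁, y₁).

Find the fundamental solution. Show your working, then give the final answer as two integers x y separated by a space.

85292 5427

[15; 1,2,1,1,9,1,9,1,1,2,1,30] for √247; ℓ=12 ⇒ convergent index 11
k=0  a_k=15  p_k/q_k = 15/1
k=1  a_k=1  p_k/q_k = 16/1
k=2  a_k=2  p_k/q_k = 47/3
…
k=4  a_k=1  p_k/q_k = 110/7
k=5  a_k=9  p_k/q_k = 1053/67
k=6  a_k=1  p_k/q_k = 1163/74
k=7  a_k=9  p_k/q_k = 11520/733
k=8  a_k=1  p_k/q_k = 12683/807
k=9  a_k=1  p_k/q_k = 24203/1540
k=10  a_k=2  p_k/q_k = 61089/3887
k=11  a_k=1  p_k/q_k = 85292/5427
fundamental: x₁=85292, y₁=5427  (since 7274725264 − 247·29452329 = 1)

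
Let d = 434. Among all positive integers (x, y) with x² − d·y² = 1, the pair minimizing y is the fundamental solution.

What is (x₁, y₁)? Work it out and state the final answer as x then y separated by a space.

125 6

[20; 1,4,1,40] for √434; ℓ=4 ⇒ convergent index 3
k=0  a_k=20  p_k/q_k = 20/1
k=1  a_k=1  p_k/q_k = 21/1
k=2  a_k=4  p_k/q_k = 104/5
k=3  a_k=1  p_k/q_k = 125/6
fundamental: x₁=125, y₁=6  (since 15625 − 434·36 = 1)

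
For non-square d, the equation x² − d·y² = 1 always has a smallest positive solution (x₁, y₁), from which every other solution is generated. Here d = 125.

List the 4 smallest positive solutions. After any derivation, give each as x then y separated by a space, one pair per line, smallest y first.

d=125: √d = [11; 5,1,1,5,22] (ℓ=5, odd), read p_9/q_9
step 0: (11, 1)  from 11·(1,0) + (0,1)
…
step 2: (67, 6)  from 1·(56,5) + (11,1)
…
step 4: (682, 61)  from 5·(123,11) + (67,6)
…
step 6: (76317, 6826)  from 5·(15127,1353) + (682,61)
…
step 8: (167761, 15005)  from 1·(91444,8179) + (76317,6826)
step 9: (930249, 83204)  from 5·(167761,15005) + (91444,8179)
fundamental: x₁=930249, y₁=83204  (since 865363202001 − 125·6922905616 = 1)
(x_2, y_2) = (930249·930249 + 125·83204·83204, 930249·83204 + 83204·930249) = (1730726404001, 154800875592)
(x_3, y_3) = (930249·1730726404001 + 125·83204·154800875592, 930249·154800875592 + 83204·1730726404001) = (3220013013190122249, 288006719437081612)
(x_4, y_4) = (930249·3220013013190122249 + 125·83204·288006719437081612, 930249·288006719437081612 + 83204·3220013013190122249) = (5990827771012465337616001, 535835925499096664087184)

930249 83204
1730726404001 154800875592
3220013013190122249 288006719437081612
5990827771012465337616001 535835925499096664087184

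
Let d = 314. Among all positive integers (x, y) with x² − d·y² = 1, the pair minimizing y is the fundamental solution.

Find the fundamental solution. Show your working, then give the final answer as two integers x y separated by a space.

d=314: √d = [17; 1,2,1,1,2,1,34] (ℓ=7, odd), read p_13/q_13
a_0=17:  p_0=17·1+0=17,  q_0=17·0+1=1
a_1=1:  p_1=1·17+1=18,  q_1=1·1+0=1
a_2=2:  p_2=2·18+17=53,  q_2=2·1+1=3
…
a_4=1:  p_4=1·71+53=124,  q_4=1·4+3=7
…
a_6=1:  p_6=1·319+124=443,  q_6=1·18+7=25
…
a_8=1:  p_8=1·15381+443=15824,  q_8=1·868+25=893
a_9=2:  p_9=2·15824+15381=47029,  q_9=2·893+868=2654
a_10=1:  p_10=1·47029+15824=62853,  q_10=1·2654+893=3547
a_11=1:  p_11=1·62853+47029=109882,  q_11=1·3547+2654=6201
a_12=2:  p_12=2·109882+62853=282617,  q_12=2·6201+3547=15949
a_13=1:  p_13=1·282617+109882=392499,  q_13=1·15949+6201=22150
fundamental: x₁=392499, y₁=22150  (since 154055465001 − 314·490622500 = 1)

392499 22150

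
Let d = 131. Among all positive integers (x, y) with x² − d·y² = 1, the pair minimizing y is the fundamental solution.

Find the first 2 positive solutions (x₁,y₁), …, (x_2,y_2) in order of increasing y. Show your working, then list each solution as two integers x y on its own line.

10610 927
225144199 19670940

√131 → a₀=11, period (2,4,11,4,2,22); ℓ=6 even so k=5
i=0: a=11 ⇒ p=11, q=1
i=1: a=2 ⇒ p=23, q=2
i=2: a=4 ⇒ p=103, q=9
…
i=4: a=4 ⇒ p=4727, q=413
i=5: a=2 ⇒ p=10610, q=927
→ (10610, 927).  Check: 10610²=112572100, 131·927²=112572099, difference 1.
k=2:  x_2 = 10610·10610+131·927·927 = 225144199,  y_2 = 10610·927+927·10610 = 19670940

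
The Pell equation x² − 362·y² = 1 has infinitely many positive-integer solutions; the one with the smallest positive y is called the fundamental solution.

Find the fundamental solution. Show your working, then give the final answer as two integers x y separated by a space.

723 38

[19; 38] for √362; ℓ=1 ⇒ convergent index 1
step 0: (19, 1)  from 19·(1,0) + (0,1)
step 1: (723, 38)  from 38·(19,1) + (1,0)
fundamental: x₁=723, y₁=38  (since 522729 − 362·1444 = 1)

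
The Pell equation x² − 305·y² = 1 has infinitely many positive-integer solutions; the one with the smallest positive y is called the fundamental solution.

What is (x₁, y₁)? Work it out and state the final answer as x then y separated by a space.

d=305: √d = [17; 2,6,2,34] (ℓ=4, even), read p_3/q_3
k=0  a_k=17  p_k/q_k = 17/1
…
k=2  a_k=6  p_k/q_k = 227/13
k=3  a_k=2  p_k/q_k = 489/28
→ (489, 28).  Check: 489²=239121, 305·28²=239120, difference 1.

489 28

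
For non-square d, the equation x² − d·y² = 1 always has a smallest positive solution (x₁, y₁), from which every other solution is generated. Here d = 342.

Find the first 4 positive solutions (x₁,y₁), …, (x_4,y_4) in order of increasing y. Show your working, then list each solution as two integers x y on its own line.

d=342: √d = [18; 2,36] (ℓ=2, even), read p_1/q_1
k=0  a_k=18  p_k/q_k = 18/1
k=1  a_k=2  p_k/q_k = 37/2
(x₁, y₁) = (37, 2);  37² − 342·2² = 1 ✓
(x_2, y_2) = (37·37 + 342·2·2, 37·2 + 2·37) = (2737, 148)
(x_3, y_3) = (37·2737 + 342·2·148, 37·148 + 2·2737) = (202501, 10950)
(x_4, y_4) = (37·202501 + 342·2·10950, 37·10950 + 2·202501) = (14982337, 810152)

37 2
2737 148
202501 10950
14982337 810152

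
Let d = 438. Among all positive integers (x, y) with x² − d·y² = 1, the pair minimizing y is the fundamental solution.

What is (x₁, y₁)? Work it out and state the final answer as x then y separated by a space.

√438 = [20; 1,12,1,40, …], period ℓ=4 (even) → k=3
k=0  a_k=20  p_k/q_k = 20/1
…
k=2  a_k=12  p_k/q_k = 272/13
k=3  a_k=1  p_k/q_k = 293/14
fundamental: x₁=293, y₁=14  (since 85849 − 438·196 = 1)

293 14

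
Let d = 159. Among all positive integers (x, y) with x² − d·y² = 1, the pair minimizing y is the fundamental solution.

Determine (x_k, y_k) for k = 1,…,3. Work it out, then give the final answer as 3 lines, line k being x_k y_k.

√159 = [12; 1,1,1,1,3,1,1,1,1,24, …], period ℓ=10 (even) → k=9
k=0  a_k=12  p_k/q_k = 12/1
k=1  a_k=1  p_k/q_k = 13/1
k=2  a_k=1  p_k/q_k = 25/2
…
k=4  a_k=1  p_k/q_k = 63/5
…
k=8  a_k=1  p_k/q_k = 807/64
k=9  a_k=1  p_k/q_k = 1324/105
→ (1324, 105).  Check: 1324²=1752976, 159·105²=1752975, difference 1.
(x_2, y_2) = (1324·1324 + 159·105·105, 1324·105 + 105·1324) = (3505951, 278040)
(x_3, y_3) = (1324·3505951 + 159·105·278040, 1324·278040 + 105·3505951) = (9283756924, 736249815)

1324 105
3505951 278040
9283756924 736249815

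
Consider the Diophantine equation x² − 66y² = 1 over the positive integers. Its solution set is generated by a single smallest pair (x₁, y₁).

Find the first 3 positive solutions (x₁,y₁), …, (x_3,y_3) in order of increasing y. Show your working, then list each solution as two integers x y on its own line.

65 8
8449 1040
1098305 135192

√66 = [8; 8,16, …], period ℓ=2 (even) → k=1
k=0  a_k=8  p_k/q_k = 8/1
k=1  a_k=8  p_k/q_k = 65/8
(x₁, y₁) = (65, 8);  65² − 66·8² = 1 ✓
n=2: (65,8)∘(65,8) = (65·65+66·8·8, 65·8+8·65) = (8449,1040)
n=3: (8449,1040)∘(65,8) = (65·8449+66·8·1040, 65·1040+8·8449) = (1098305,135192)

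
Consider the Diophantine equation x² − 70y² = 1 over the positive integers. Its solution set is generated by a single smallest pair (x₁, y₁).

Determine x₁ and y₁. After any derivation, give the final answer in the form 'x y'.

251 30

d=70: √d = [8; 2,1,2,1,2,16] (ℓ=6, even), read p_5/q_5
step 0: (8, 1)  from 8·(1,0) + (0,1)
…
step 2: (25, 3)  from 1·(17,2) + (8,1)
…
step 4: (92, 11)  from 1·(67,8) + (25,3)
step 5: (251, 30)  from 2·(92,11) + (67,8)
→ (251, 30).  Check: 251²=63001, 70·30²=63000, difference 1.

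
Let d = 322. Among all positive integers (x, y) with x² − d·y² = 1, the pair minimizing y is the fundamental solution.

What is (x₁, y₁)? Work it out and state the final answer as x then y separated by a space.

323 18

√322 → a₀=17, period (1,16,1,34); ℓ=4 even so k=3
k=0  a_k=17  p_k/q_k = 17/1
…
k=2  a_k=16  p_k/q_k = 305/17
k=3  a_k=1  p_k/q_k = 323/18
→ (323, 18).  Check: 323²=104329, 322·18²=104328, difference 1.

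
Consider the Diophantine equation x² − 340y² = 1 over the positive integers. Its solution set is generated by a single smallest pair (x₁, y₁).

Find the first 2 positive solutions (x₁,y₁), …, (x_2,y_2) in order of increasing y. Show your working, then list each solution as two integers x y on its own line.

√340 → a₀=18, period (2,3,1,1,1,…,3,2,36); ℓ=14 even so k=13
i=0: a=18 ⇒ p=18, q=1
i=1: a=2 ⇒ p=37, q=2
i=2: a=3 ⇒ p=129, q=7
i=3: a=1 ⇒ p=166, q=9
…
i=5: a=1 ⇒ p=461, q=25
i=6: a=1 ⇒ p=756, q=41
i=7: a=8 ⇒ p=6509, q=353
i=8: a=1 ⇒ p=7265, q=394
i=9: a=1 ⇒ p=13774, q=747
i=10: a=1 ⇒ p=21039, q=1141
i=11: a=1 ⇒ p=34813, q=1888
i=12: a=3 ⇒ p=125478, q=6805
i=13: a=2 ⇒ p=285769, q=15498
→ (285769, 15498).  Check: 285769²=81663921361, 340·15498²=81663921360, difference 1.
k=2:  x_2 = 285769·285769+340·15498·15498 = 163327842721,  y_2 = 285769·15498+15498·285769 = 8857695924

285769 15498
163327842721 8857695924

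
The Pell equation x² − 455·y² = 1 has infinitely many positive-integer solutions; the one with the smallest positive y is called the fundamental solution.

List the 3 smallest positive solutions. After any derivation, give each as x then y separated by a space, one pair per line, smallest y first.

64 3
8191 384
1048384 49149

√455 → a₀=21, period (3,42); ℓ=2 even so k=1
step 0: (21, 1)  from 21·(1,0) + (0,1)
step 1: (64, 3)  from 3·(21,1) + (1,0)
fundamental: x₁=64, y₁=3  (since 4096 − 455·9 = 1)
(64+3√455)^2 = 8191 + 384√455
(64+3√455)^3 = 1048384 + 49149√455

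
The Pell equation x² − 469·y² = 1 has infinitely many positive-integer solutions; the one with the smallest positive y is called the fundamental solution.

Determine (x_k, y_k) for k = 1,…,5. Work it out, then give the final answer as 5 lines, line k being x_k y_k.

137215 6336
37655912449 1738788480
10333912053241855 477175722560064
2835935484733506355201 130951333540419575040
778265775065082237004568575 35936974463020168255667136

d=469: √d = [21; 1,1,1,10,6,10,1,1,1,42] (ℓ=10, even), read p_9/q_9
a_0=21:  p_0=21·1+0=21,  q_0=21·0+1=1
…
a_4=10:  p_4=10·65+43=693,  q_4=10·3+2=32
a_5=6:  p_5=6·693+65=4223,  q_5=6·32+3=195
…
a_8=1:  p_8=1·47146+42923=90069,  q_8=1·2177+1982=4159
a_9=1:  p_9=1·90069+47146=137215,  q_9=1·4159+2177=6336
fundamental: x₁=137215, y₁=6336  (since 18827956225 − 469·40144896 = 1)
(x_2, y_2) = (137215·137215 + 469·6336·6336, 137215·6336 + 6336·137215) = (37655912449, 1738788480)
(x_3, y_3) = (137215·37655912449 + 469·6336·1738788480, 137215·1738788480 + 6336·37655912449) = (10333912053241855, 477175722560064)
(x_4, y_4) = (137215·10333912053241855 + 469·6336·477175722560064, 137215·477175722560064 + 6336·10333912053241855) = (2835935484733506355201, 130951333540419575040)
(x_5, y_5) = (137215·2835935484733506355201 + 469·6336·130951333540419575040, 137215·130951333540419575040 + 6336·2835935484733506355201) = (778265775065082237004568575, 35936974463020168255667136)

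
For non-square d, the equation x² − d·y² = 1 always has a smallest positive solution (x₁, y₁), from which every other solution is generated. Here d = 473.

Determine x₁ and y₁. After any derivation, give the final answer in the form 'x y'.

87 4

√473 → a₀=21, period (1,2,1,42); ℓ=4 even so k=3
i=0: a=21 ⇒ p=21, q=1
i=1: a=1 ⇒ p=22, q=1
i=2: a=2 ⇒ p=65, q=3
i=3: a=1 ⇒ p=87, q=4
fundamental: x₁=87, y₁=4  (since 7569 − 473·16 = 1)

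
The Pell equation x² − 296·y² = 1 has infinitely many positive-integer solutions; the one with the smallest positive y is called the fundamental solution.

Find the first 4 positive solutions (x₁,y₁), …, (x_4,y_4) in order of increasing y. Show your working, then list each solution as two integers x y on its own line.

d=296: √d = [17; 4,1,7,1,4,34] (ℓ=6, even), read p_5/q_5
a_0=17:  p_0=17·1+0=17,  q_0=17·0+1=1
a_1=4:  p_1=4·17+1=69,  q_1=4·1+0=4
…
a_4=1:  p_4=1·671+86=757,  q_4=1·39+5=44
a_5=4:  p_5=4·757+671=3699,  q_5=4·44+39=215
→ (3699, 215).  Check: 3699²=13682601, 296·215²=13682600, difference 1.
k=2:  x_2 = 3699·3699+296·215·215 = 27365201,  y_2 = 3699·215+215·3699 = 1590570
k=3:  x_3 = 3699·27365201+296·215·1590570 = 202447753299,  y_3 = 3699·1590570+215·27365201 = 11767036645
k=4:  x_4 = 3699·202447753299+296·215·11767036645 = 1497708451540801,  y_4 = 3699·11767036645+215·202447753299 = 87052535509140

3699 215
27365201 1590570
202447753299 11767036645
1497708451540801 87052535509140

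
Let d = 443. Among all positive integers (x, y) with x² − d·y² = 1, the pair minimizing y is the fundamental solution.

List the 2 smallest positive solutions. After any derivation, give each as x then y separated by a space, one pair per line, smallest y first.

442 21
390727 18564

√443 = [21; 21,42, …], period ℓ=2 (even) → k=1
a_0=21:  p_0=21·1+0=21,  q_0=21·0+1=1
a_1=21:  p_1=21·21+1=442,  q_1=21·1+0=21
(x₁, y₁) = (442, 21);  442² − 443·21² = 1 ✓
(442+21√443)^2 = 390727 + 18564√443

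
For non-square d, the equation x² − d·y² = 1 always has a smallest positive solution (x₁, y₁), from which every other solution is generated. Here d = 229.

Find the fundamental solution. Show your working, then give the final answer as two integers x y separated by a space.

5848201 386460

√229 → a₀=15, period (7,1,1,7,30); ℓ=5 odd so k=9
a_0=15:  p_0=15·1+0=15,  q_0=15·0+1=1
…
a_2=1:  p_2=1·106+15=121,  q_2=1·7+1=8
…
a_5=30:  p_5=30·1710+227=51527,  q_5=30·113+15=3405
a_6=7:  p_6=7·51527+1710=362399,  q_6=7·3405+113=23948
…
a_8=1:  p_8=1·413926+362399=776325,  q_8=1·27353+23948=51301
a_9=7:  p_9=7·776325+413926=5848201,  q_9=7·51301+27353=386460
→ (5848201, 386460).  Check: 5848201²=34201454936401, 229·386460²=34201454936400, difference 1.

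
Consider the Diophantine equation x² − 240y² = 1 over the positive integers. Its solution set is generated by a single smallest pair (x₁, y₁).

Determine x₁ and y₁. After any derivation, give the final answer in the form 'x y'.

[15; 2,30] for √240; ℓ=2 ⇒ convergent index 1
k=0  a_k=15  p_k/q_k = 15/1
k=1  a_k=2  p_k/q_k = 31/2
fundamental: x₁=31, y₁=2  (since 961 − 240·4 = 1)

31 2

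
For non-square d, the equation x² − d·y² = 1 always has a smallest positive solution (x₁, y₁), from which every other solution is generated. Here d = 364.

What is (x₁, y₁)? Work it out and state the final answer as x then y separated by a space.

d=364: √d = [19; 12,1,2,3,1,8,1,3,2,1,12,38] (ℓ=12, even), read p_11/q_11
k=0  a_k=19  p_k/q_k = 19/1
k=1  a_k=12  p_k/q_k = 229/12
…
k=3  a_k=2  p_k/q_k = 725/38
…
k=8  a_k=3  p_k/q_k = 119872/6283
k=9  a_k=2  p_k/q_k = 270499/14178
k=10  a_k=1  p_k/q_k = 390371/20461
k=11  a_k=12  p_k/q_k = 4954951/259710
→ (4954951, 259710).  Check: 4954951²=24551539412401, 364·259710²=24551539412400, difference 1.

4954951 259710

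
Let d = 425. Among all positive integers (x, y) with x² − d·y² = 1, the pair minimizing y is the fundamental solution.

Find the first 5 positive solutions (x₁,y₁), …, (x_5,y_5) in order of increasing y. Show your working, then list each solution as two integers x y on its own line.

143649 6968
41270070401 2001892464
11856808685922849 575139701115304
3406437421806992601601 165236485849022716128
978662658398448551768841249 47472111910877388597026840

[20; 1,1,1,1,1,1,40] for √425; ℓ=7 ⇒ convergent index 13
i=0: a=20 ⇒ p=20, q=1
i=1: a=1 ⇒ p=21, q=1
i=2: a=1 ⇒ p=41, q=2
i=3: a=1 ⇒ p=62, q=3
i=4: a=1 ⇒ p=103, q=5
i=5: a=1 ⇒ p=165, q=8
i=6: a=1 ⇒ p=268, q=13
i=7: a=40 ⇒ p=10885, q=528
…
i=9: a=1 ⇒ p=22038, q=1069
…
i=11: a=1 ⇒ p=55229, q=2679
i=12: a=1 ⇒ p=88420, q=4289
i=13: a=1 ⇒ p=143649, q=6968
→ (143649, 6968).  Check: 143649²=20635035201, 425·6968²=20635035200, difference 1.
(x_2, y_2) = (143649·143649 + 425·6968·6968, 143649·6968 + 6968·143649) = (41270070401, 2001892464)
(x_3, y_3) = (143649·41270070401 + 425·6968·2001892464, 143649·2001892464 + 6968·41270070401) = (11856808685922849, 575139701115304)
(x_4, y_4) = (143649·11856808685922849 + 425·6968·575139701115304, 143649·575139701115304 + 6968·11856808685922849) = (3406437421806992601601, 165236485849022716128)
(x_5, y_5) = (143649·3406437421806992601601 + 425·6968·165236485849022716128, 143649·165236485849022716128 + 6968·3406437421806992601601) = (978662658398448551768841249, 47472111910877388597026840)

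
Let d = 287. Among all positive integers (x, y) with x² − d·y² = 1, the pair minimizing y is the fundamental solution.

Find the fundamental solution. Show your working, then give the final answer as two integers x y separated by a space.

288 17

[16; 1,15,1,32] for √287; ℓ=4 ⇒ convergent index 3
i=0: a=16 ⇒ p=16, q=1
i=1: a=1 ⇒ p=17, q=1
i=2: a=15 ⇒ p=271, q=16
i=3: a=1 ⇒ p=288, q=17
(x₁, y₁) = (288, 17);  288² − 287·17² = 1 ✓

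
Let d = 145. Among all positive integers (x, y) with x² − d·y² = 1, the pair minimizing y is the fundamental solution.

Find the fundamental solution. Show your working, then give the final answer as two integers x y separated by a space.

d=145: √d = [12; 24] (ℓ=1, odd), read p_1/q_1
k=0  a_k=12  p_k/q_k = 12/1
k=1  a_k=24  p_k/q_k = 289/24
→ (289, 24).  Check: 289²=83521, 145·24²=83520, difference 1.

289 24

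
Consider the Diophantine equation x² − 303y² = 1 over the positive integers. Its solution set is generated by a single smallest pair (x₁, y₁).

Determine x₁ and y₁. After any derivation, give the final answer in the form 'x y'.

√303 = [17; 2,2,5,2,2,34, …], period ℓ=6 (even) → k=5
k=0  a_k=17  p_k/q_k = 17/1
…
k=4  a_k=2  p_k/q_k = 1027/59
k=5  a_k=2  p_k/q_k = 2524/145
(x₁, y₁) = (2524, 145);  2524² − 303·145² = 1 ✓

2524 145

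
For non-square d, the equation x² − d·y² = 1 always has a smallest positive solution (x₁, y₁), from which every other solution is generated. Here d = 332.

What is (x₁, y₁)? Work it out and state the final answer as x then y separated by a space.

13447 738

√332 = [18; 4,1,1,8,1,1,4,36, …], period ℓ=8 (even) → k=7
step 0: (18, 1)  from 18·(1,0) + (0,1)
…
step 2: (91, 5)  from 1·(73,4) + (18,1)
step 3: (164, 9)  from 1·(91,5) + (73,4)
step 4: (1403, 77)  from 8·(164,9) + (91,5)
…
step 6: (2970, 163)  from 1·(1567,86) + (1403,77)
step 7: (13447, 738)  from 4·(2970,163) + (1567,86)
fundamental: x₁=13447, y₁=738  (since 180821809 − 332·544644 = 1)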